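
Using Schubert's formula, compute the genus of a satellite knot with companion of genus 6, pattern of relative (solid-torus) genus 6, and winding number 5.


Schubert: g(satellite) = g_rel(pattern) + |winding| * g(companion),
where g_rel(pattern) is the genus of the pattern relative to the solid torus.
= 6 + 5 * 6
= 6 + 30 = 36

36


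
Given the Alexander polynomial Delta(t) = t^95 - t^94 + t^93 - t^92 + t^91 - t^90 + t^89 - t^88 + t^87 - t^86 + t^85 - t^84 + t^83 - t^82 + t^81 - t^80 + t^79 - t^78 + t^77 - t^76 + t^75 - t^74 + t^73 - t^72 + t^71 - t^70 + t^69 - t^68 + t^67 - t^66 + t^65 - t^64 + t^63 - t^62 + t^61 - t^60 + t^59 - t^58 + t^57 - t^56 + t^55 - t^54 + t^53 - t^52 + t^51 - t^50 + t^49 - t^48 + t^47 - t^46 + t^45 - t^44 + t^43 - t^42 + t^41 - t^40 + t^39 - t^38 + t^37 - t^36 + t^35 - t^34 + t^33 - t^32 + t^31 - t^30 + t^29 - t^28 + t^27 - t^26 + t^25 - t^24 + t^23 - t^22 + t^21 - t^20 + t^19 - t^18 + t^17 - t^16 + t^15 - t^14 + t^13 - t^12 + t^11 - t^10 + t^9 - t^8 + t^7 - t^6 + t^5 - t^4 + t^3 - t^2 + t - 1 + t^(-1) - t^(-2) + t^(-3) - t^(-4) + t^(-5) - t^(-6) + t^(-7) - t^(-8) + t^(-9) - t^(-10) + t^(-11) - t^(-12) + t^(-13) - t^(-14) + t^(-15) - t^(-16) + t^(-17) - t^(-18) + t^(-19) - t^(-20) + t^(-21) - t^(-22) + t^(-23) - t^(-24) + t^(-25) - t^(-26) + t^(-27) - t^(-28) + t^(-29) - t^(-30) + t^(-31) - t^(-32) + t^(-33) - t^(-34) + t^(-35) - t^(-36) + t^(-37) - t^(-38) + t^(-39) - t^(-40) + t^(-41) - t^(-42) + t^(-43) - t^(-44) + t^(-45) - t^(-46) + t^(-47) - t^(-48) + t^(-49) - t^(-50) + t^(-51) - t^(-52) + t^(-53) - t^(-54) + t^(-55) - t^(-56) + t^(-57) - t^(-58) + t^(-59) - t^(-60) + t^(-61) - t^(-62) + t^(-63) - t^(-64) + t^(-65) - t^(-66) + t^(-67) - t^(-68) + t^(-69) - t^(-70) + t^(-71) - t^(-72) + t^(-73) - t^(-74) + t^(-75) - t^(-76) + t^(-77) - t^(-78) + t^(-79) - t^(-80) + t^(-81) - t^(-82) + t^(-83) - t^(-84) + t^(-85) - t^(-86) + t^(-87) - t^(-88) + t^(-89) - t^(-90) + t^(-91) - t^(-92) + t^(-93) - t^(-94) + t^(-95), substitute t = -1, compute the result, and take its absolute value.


Step 1: The polynomial has 191 terms with alternating signs, exponents from 95 down to -95.
Step 2: Substitute t = -1. The i-th term has coefficient (-1)^i and exponent (m-i),
  so its value is (-1)^i * (-1)^(m-i) = (-1)^m = -1 for every i.
Step 3: All 191 terms equal -1, so Delta(-1) = 191 * (-1) = -191
Step 4: |Delta(-1)| = 191

191


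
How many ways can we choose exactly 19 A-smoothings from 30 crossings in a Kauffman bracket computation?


We choose which 19 of 30 crossings get A-smoothings.
C(30, 19) = 30! / (19! * 11!)
= 54627300

54627300


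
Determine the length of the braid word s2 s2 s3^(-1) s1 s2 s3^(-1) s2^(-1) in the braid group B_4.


The word length counts the number of generators (including inverses).
Listing each generator: s2, s2, s3^(-1), s1, s2, s3^(-1), s2^(-1)
There are 7 generators in this braid word.

7


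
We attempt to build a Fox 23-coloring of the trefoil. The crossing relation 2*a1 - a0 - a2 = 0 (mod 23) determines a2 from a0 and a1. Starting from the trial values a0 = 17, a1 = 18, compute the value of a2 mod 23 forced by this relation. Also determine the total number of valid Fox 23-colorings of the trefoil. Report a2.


Step 1: Apply the given crossing relation 2*a1 - a0 - a2 = 0 (mod 23).
  a2 = 2*a1 - a0 mod 23
  a2 = 2*18 - 17 mod 23
  a2 = 36 - 17 mod 23
  a2 = 19 mod 23 = 19
Step 2: The trefoil has determinant 3.
  Number of Fox p-colorings (p prime) is p^2 if p = 3, else p.
  Since 23 does not divide 3, only trivial (constant) colorings exist.
  (So the trial a0 = 17, a1 = 18 with a0 != a1 does NOT extend to a valid coloring of the whole trefoil: the other two crossing relations require 3*(a1 - a0) = 0 (mod 23), which fails.)
  Total colorings = 23
Step 3: a2 = 19, total Fox 23-colorings = 23

19


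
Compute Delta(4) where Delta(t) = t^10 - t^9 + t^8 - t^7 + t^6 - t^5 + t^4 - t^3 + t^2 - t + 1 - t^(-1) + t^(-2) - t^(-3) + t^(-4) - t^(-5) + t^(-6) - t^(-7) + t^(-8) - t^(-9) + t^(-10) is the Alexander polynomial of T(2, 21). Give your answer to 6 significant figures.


Substituting t = 4 into Delta(t) = t^10 - t^9 + t^8 - t^7 + t^6 - t^5 + t^4 - t^3 + t^2 - t + 1 - t^(-1) + t^(-2) - t^(-3) + t^(-4) - t^(-5) + t^(-6) - t^(-7) + t^(-8) - t^(-9) + t^(-10):
Term values: (1048576) + (-262144) + (65536) + (-16384) + (4096) + (-1024) + (256) + (-64) + (16) + (-4) + (1) + (-0.25) + (0.0625) + (-0.015625) + (0.00390625) + (-0.000976562) + (0.000244141) + (-6.10352e-05) + (1.52588e-05) + (-3.8147e-06) + (9.53674e-07)
Sum = 838860.8
Rounded to 6 significant figures: 838861

838861


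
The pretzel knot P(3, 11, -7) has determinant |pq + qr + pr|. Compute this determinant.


Step 1: Compute pq + qr + pr.
pq = 3*11 = 33
qr = 11*(-7) = -77
pr = 3*(-7) = -21
pq + qr + pr = 33 + (-77) + (-21) = -65
Step 2: Take absolute value.
det(P(3,11,-7)) = |-65| = 65

65


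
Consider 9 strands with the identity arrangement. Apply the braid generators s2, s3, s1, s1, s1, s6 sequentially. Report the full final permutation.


Starting with identity [1, 2, 3, 4, 5, 6, 7, 8, 9].
Apply generators in sequence:
  After s2: [1, 3, 2, 4, 5, 6, 7, 8, 9]
  After s3: [1, 3, 4, 2, 5, 6, 7, 8, 9]
  After s1: [3, 1, 4, 2, 5, 6, 7, 8, 9]
  After s1: [1, 3, 4, 2, 5, 6, 7, 8, 9]
  After s1: [3, 1, 4, 2, 5, 6, 7, 8, 9]
  After s6: [3, 1, 4, 2, 5, 7, 6, 8, 9]
Final permutation: [3, 1, 4, 2, 5, 7, 6, 8, 9]

[3, 1, 4, 2, 5, 7, 6, 8, 9]


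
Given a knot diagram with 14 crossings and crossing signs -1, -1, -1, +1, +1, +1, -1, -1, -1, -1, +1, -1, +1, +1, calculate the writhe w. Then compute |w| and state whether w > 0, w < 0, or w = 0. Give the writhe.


Step 1: Count positive crossings (+1).
Positive crossings: 6
Step 2: Count negative crossings (-1).
Negative crossings: 8
Step 3: Writhe = (positive) - (negative)
w = 6 - 8 = -2
Step 4: |w| = 2, and w is negative

-2


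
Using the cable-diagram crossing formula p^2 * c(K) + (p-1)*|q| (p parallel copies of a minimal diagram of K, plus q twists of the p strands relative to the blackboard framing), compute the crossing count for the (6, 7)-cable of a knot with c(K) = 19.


Step 1: Each of the c(K) crossings of the companion diagram becomes p*p = p^2 crossings among the p parallel strands, and each of the |q| twists s_1 s_2 ... s_(p-1) adds (p-1) crossings.
  Crossings = p^2 * c(K) + (p-1)*|q|
Step 2: = 6^2 * 19 + (6-1)*7
Step 3: = 36*19 + 5*7
Step 4: = 684 + 35 = 719

719


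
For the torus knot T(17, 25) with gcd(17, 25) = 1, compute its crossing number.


For a torus knot T(p, q) with gcd(p,q)=1,
the crossing number is min(p*(q-1), q*(p-1)).
p*(q-1) = 17*24 = 408
q*(p-1) = 25*16 = 400
min(408, 400) = 400

400


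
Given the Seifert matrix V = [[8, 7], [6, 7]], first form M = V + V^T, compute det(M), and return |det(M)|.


Step 1: Form V + V^T where V = [[8, 7], [6, 7]]
  V^T = [[8, 6], [7, 7]]
  V + V^T = [[16, 13], [13, 14]]
Step 2: det(V + V^T) = 16*14 - 13*13
  = 224 - 169 = 55
Step 3: Knot determinant = |det(V + V^T)| = |55| = 55

55


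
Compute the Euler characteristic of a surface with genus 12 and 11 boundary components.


chi = 2 - 2g - b
= 2 - 2*12 - 11
= 2 - 24 - 11 = -33

-33


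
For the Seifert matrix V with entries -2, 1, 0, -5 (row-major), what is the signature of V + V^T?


Step 1: V + V^T = [[-4, 1], [1, -10]]
Step 2: trace = -14, det = 39
Step 3: Discriminant = (-14)^2 - 4*39 = 40
Step 4: Eigenvalues: -3.83772, -10.1623
Step 5: Signature = (# positive eigenvalues) - (# negative eigenvalues) = -2

-2


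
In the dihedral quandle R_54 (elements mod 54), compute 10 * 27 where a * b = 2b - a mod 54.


10 * 27 = 2*27 - 10 mod 54
= 54 - 10 mod 54
= 44 mod 54 = 44

44


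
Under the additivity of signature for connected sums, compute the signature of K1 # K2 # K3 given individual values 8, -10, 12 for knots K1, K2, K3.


The signature is additive under connected sum.
signature(K1 # K2 # K3) = (8) + (-10) + (12)
= 10

10


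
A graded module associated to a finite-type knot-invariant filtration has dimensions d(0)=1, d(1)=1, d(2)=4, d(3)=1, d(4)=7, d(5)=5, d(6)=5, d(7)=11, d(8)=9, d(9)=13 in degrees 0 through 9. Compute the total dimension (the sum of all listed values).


Total dimension = d(0) + d(1) + ... + d(9)
= 1 + 1 + 4 + 1 + 7 + 5 + 5 + 11 + 9 + 13
= 57

57


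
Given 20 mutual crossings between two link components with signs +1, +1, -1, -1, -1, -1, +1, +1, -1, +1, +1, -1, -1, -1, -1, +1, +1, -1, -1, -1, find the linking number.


Step 1: Count positive crossings: 8
Step 2: Count negative crossings: 12
Step 3: Sum of signs = 8 - 12 = -4
Step 4: Linking number = sum/2 = -4/2 = -2

-2


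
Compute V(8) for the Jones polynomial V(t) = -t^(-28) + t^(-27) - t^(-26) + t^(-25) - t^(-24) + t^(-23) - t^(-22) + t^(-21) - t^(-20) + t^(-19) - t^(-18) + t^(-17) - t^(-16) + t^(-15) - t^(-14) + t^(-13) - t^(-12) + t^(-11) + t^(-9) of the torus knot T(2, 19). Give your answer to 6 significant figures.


Substituting t = 8 into V(t) = -t^(-28) + t^(-27) - t^(-26) + t^(-25) - t^(-24) + t^(-23) - t^(-22) + t^(-21) - t^(-20) + t^(-19) - t^(-18) + t^(-17) - t^(-16) + t^(-15) - t^(-14) + t^(-13) - t^(-12) + t^(-11) + t^(-9):
  (-)t^(-28) = -5.16988e-26
  (+)t^(-27) = 4.1359e-25
  (-)t^(-26) = -3.30872e-24
  (+)t^(-25) = 2.64698e-23
  (-)t^(-24) = -2.11758e-22
  (+)t^(-23) = 1.69407e-21
  (-)t^(-22) = -1.35525e-20
  (+)t^(-21) = 1.0842e-19
  (-)t^(-20) = -8.67362e-19
  (+)t^(-19) = 6.93889e-18
  (-)t^(-18) = -5.55112e-17
  (+)t^(-17) = 4.44089e-16
  (-)t^(-16) = -3.55271e-15
  (+)t^(-15) = 2.84217e-14
  (-)t^(-14) = -2.27374e-13
  (+)t^(-13) = 1.81899e-12
  (-)t^(-12) = -1.45519e-11
  (+)t^(-11) = 1.16415e-10
  (+)t^(-9) = 7.45058e-09
Sum = (-5.16988e-26) + (4.1359e-25) + (-3.30872e-24) + (2.64698e-23) + (-2.11758e-22) + (1.69407e-21) + (-1.35525e-20) + (1.0842e-19) + (-8.67362e-19) + (6.93889e-18) + (-5.55112e-17) + (4.44089e-16) + (-3.55271e-15) + (2.84217e-14) + (-2.27374e-13) + (1.81899e-12) + (-1.45519e-11) + (1.16415e-10) + (7.45058e-09)
= 7.554060883e-09
Rounded to 6 significant figures: 7.55406e-09

7.55406e-09


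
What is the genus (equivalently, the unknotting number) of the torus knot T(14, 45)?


For a torus knot T(p,q), both the unknotting number and genus equal (p-1)(q-1)/2.
= (14-1)(45-1)/2
= 13*44/2
= 572/2 = 286

286


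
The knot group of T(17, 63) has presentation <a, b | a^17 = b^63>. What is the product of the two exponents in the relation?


The relation is a^17 = b^63.
Product of exponents = 17 * 63
= 1071

1071


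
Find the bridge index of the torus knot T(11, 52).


The bridge number of T(p,q) is min(p,q).
min(11, 52) = 11

11


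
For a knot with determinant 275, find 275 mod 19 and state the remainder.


Step 1: A knot is p-colorable if and only if p divides its determinant.
Step 2: Compute 275 mod 19.
275 = 14 * 19 + 9
Step 3: 275 mod 19 = 9
Step 4: The knot is 19-colorable: no

9


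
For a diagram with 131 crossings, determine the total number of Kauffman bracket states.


Each crossing contributes 2 choices (A-smoothing or B-smoothing).
Total states = 2^131 = 2722258935367507707706996859454145691648

2722258935367507707706996859454145691648


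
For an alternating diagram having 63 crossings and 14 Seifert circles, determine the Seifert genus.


For alternating knots, g = (c - s + 1)/2.
= (63 - 14 + 1)/2
= 50/2 = 25

25


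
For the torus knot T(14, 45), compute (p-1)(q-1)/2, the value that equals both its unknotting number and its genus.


For a torus knot T(p,q), both the unknotting number and genus equal (p-1)(q-1)/2.
= (14-1)(45-1)/2
= 13*44/2
= 572/2 = 286

286


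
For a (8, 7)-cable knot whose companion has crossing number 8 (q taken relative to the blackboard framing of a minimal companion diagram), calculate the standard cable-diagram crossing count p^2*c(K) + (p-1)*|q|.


Step 1: Each of the c(K) crossings of the companion diagram becomes p*p = p^2 crossings among the p parallel strands, and each of the |q| twists s_1 s_2 ... s_(p-1) adds (p-1) crossings.
  Crossings = p^2 * c(K) + (p-1)*|q|
Step 2: = 8^2 * 8 + (8-1)*7
Step 3: = 64*8 + 7*7
Step 4: = 512 + 49 = 561

561


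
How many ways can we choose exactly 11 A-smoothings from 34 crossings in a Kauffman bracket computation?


We choose which 11 of 34 crossings get A-smoothings.
C(34, 11) = 34! / (11! * 23!)
= 286097760

286097760


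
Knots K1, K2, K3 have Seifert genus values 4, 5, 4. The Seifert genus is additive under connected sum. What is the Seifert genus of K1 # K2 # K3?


The Seifert genus is additive under connected sum.
Seifert genus(K1 # K2 # K3) = (4) + (5) + (4)
= 13

13


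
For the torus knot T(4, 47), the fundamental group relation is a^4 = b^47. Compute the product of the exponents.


The relation is a^4 = b^47.
Product of exponents = 4 * 47
= 188

188


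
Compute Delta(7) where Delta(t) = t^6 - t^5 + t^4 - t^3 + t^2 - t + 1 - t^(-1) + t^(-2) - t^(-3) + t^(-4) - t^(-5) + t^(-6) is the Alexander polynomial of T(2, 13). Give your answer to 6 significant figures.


Substituting t = 7 into Delta(t) = t^6 - t^5 + t^4 - t^3 + t^2 - t + 1 - t^(-1) + t^(-2) - t^(-3) + t^(-4) - t^(-5) + t^(-6):
Term values: (117649) + (-16807) + (2401) + (-343) + (49) + (-7) + (1) + (-0.142857) + (0.0204082) + (-0.00291545) + (0.000416493) + (-5.9499e-05) + (8.49986e-06)
Sum = 102942.875
Rounded to 6 significant figures: 102943

102943


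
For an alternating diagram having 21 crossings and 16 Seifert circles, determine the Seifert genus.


For alternating knots, g = (c - s + 1)/2.
= (21 - 16 + 1)/2
= 6/2 = 3

3


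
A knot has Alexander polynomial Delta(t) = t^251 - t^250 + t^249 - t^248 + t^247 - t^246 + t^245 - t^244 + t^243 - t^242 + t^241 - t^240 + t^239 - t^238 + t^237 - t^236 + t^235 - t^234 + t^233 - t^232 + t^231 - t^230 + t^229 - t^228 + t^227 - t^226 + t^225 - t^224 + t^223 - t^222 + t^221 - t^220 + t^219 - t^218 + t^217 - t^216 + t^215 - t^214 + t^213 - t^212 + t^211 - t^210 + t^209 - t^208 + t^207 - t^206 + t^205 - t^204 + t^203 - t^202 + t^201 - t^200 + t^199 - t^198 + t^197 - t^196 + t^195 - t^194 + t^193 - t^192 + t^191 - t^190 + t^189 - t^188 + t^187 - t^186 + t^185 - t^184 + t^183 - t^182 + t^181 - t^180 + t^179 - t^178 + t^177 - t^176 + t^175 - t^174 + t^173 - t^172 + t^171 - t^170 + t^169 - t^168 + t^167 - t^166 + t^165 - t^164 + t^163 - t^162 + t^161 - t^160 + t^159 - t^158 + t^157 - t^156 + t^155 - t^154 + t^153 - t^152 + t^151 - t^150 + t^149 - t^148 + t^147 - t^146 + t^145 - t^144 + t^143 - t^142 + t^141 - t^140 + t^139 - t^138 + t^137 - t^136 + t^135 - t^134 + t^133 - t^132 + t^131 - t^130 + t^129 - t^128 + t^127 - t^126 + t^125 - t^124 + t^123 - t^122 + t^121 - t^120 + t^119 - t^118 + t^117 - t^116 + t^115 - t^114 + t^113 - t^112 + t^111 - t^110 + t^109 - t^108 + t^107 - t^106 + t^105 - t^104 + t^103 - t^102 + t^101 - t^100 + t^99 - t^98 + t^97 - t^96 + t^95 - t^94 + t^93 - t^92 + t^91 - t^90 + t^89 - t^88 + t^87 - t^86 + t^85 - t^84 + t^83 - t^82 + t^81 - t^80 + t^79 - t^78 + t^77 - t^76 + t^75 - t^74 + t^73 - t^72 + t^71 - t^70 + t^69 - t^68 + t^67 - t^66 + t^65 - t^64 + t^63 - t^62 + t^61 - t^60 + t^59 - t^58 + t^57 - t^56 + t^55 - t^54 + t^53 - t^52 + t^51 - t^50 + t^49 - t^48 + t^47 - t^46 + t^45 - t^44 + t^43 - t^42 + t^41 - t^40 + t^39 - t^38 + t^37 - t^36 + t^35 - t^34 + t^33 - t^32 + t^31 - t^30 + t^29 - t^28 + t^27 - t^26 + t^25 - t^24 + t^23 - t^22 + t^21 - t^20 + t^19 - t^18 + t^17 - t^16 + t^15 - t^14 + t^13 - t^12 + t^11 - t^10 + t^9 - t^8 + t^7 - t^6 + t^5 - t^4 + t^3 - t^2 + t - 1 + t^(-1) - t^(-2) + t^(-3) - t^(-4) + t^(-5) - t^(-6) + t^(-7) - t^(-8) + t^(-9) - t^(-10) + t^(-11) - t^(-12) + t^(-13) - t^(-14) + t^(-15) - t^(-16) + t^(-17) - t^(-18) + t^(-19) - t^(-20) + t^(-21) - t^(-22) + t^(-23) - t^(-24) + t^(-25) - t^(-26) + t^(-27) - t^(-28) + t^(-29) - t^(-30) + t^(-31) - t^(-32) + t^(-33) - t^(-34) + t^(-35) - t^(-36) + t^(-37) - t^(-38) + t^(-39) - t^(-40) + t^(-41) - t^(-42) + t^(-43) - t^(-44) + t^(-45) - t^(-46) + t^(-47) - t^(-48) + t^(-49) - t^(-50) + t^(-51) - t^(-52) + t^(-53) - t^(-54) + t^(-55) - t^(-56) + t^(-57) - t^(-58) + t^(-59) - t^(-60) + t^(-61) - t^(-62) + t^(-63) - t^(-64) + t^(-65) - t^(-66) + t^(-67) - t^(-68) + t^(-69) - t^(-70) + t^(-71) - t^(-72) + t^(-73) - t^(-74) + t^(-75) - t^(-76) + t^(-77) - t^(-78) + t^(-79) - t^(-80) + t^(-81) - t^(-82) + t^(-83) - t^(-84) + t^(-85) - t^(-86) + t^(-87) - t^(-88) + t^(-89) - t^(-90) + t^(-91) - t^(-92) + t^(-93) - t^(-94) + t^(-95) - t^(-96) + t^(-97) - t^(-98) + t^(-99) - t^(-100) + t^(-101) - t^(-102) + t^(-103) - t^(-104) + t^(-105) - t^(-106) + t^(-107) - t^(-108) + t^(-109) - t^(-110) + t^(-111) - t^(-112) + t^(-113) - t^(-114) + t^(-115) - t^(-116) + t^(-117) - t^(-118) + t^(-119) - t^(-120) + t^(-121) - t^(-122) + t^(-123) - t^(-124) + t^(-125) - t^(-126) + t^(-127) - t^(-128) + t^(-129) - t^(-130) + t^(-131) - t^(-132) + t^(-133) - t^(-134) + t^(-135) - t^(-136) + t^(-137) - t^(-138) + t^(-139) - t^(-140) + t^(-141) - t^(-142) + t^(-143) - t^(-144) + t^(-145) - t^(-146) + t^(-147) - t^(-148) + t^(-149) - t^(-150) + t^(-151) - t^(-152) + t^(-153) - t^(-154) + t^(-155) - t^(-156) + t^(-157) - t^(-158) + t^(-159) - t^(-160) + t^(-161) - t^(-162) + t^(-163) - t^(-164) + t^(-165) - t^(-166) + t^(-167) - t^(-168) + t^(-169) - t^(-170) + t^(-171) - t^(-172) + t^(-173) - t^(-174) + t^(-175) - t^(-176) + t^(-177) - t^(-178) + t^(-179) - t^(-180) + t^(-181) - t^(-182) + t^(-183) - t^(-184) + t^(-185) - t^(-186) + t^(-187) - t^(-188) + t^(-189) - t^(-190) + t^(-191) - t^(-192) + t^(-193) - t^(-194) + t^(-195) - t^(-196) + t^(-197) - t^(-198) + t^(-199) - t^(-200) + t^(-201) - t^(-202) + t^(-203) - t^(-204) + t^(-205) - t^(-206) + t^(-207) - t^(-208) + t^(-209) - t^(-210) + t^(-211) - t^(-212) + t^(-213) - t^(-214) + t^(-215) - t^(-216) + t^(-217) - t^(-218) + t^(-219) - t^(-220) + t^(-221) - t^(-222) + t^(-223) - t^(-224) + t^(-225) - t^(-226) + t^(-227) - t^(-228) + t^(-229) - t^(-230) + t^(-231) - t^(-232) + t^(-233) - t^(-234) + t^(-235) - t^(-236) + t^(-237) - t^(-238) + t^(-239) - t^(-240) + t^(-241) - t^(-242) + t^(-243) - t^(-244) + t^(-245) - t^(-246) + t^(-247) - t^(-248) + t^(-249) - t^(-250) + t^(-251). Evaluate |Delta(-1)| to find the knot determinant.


Step 1: The polynomial has 503 terms with alternating signs, exponents from 251 down to -251.
Step 2: Substitute t = -1. The i-th term has coefficient (-1)^i and exponent (m-i),
  so its value is (-1)^i * (-1)^(m-i) = (-1)^m = -1 for every i.
Step 3: All 503 terms equal -1, so Delta(-1) = 503 * (-1) = -503
Step 4: |Delta(-1)| = 503

503


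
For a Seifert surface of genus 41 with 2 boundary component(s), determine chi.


chi = 2 - 2g - b
= 2 - 2*41 - 2
= 2 - 82 - 2 = -82

-82


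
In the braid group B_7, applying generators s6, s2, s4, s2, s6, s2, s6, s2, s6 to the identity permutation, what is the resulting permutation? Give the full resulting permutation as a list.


Starting with identity [1, 2, 3, 4, 5, 6, 7].
Apply generators in sequence:
  After s6: [1, 2, 3, 4, 5, 7, 6]
  After s2: [1, 3, 2, 4, 5, 7, 6]
  After s4: [1, 3, 2, 5, 4, 7, 6]
  After s2: [1, 2, 3, 5, 4, 7, 6]
  After s6: [1, 2, 3, 5, 4, 6, 7]
  After s2: [1, 3, 2, 5, 4, 6, 7]
  After s6: [1, 3, 2, 5, 4, 7, 6]
  After s2: [1, 2, 3, 5, 4, 7, 6]
  After s6: [1, 2, 3, 5, 4, 6, 7]
Final permutation: [1, 2, 3, 5, 4, 6, 7]

[1, 2, 3, 5, 4, 6, 7]


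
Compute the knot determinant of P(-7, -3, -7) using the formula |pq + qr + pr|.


Step 1: Compute pq + qr + pr.
pq = (-7)*(-3) = 21
qr = (-3)*(-7) = 21
pr = (-7)*(-7) = 49
pq + qr + pr = 21 + 21 + 49 = 91
Step 2: Take absolute value.
det(P(-7,-3,-7)) = |91| = 91

91


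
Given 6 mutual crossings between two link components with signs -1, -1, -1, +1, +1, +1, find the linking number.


Step 1: Count positive crossings: 3
Step 2: Count negative crossings: 3
Step 3: Sum of signs = 3 - 3 = 0
Step 4: Linking number = sum/2 = 0/2 = 0

0


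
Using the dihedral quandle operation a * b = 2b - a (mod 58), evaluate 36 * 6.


36 * 6 = 2*6 - 36 mod 58
= 12 - 36 mod 58
= -24 mod 58 = 34

34


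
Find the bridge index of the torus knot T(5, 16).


The bridge number of T(p,q) is min(p,q).
min(5, 16) = 5

5


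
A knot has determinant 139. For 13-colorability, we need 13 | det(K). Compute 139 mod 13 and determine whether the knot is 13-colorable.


Step 1: A knot is p-colorable if and only if p divides its determinant.
Step 2: Compute 139 mod 13.
139 = 10 * 13 + 9
Step 3: 139 mod 13 = 9
Step 4: The knot is 13-colorable: no

9


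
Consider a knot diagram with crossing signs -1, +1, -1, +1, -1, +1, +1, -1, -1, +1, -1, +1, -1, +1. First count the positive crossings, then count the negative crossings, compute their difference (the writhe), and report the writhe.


Step 1: Count positive crossings (+1).
Positive crossings: 7
Step 2: Count negative crossings (-1).
Negative crossings: 7
Step 3: Writhe = (positive) - (negative)
w = 7 - 7 = 0
Step 4: |w| = 0, and w is zero

0


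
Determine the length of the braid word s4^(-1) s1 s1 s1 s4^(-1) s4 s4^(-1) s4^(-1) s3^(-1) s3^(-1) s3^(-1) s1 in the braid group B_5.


The word length counts the number of generators (including inverses).
Listing each generator: s4^(-1), s1, s1, s1, s4^(-1), s4, s4^(-1), s4^(-1), s3^(-1), s3^(-1), s3^(-1), s1
There are 12 generators in this braid word.

12


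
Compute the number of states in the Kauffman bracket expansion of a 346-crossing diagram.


Each crossing contributes 2 choices (A-smoothing or B-smoothing).
Total states = 2^346 = 143343663499379469475676305956380433799785311823017570233599302461682679755530300504376159569382855409664

143343663499379469475676305956380433799785311823017570233599302461682679755530300504376159569382855409664


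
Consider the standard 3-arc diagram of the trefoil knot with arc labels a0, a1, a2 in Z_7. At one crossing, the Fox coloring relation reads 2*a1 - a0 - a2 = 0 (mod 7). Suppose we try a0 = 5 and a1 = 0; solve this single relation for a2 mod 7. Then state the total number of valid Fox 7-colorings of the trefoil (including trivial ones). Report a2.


Step 1: Apply the given crossing relation 2*a1 - a0 - a2 = 0 (mod 7).
  a2 = 2*a1 - a0 mod 7
  a2 = 2*0 - 5 mod 7
  a2 = 0 - 5 mod 7
  a2 = -5 mod 7 = 2
Step 2: The trefoil has determinant 3.
  Number of Fox p-colorings (p prime) is p^2 if p = 3, else p.
  Since 7 does not divide 3, only trivial (constant) colorings exist.
  (So the trial a0 = 5, a1 = 0 with a0 != a1 does NOT extend to a valid coloring of the whole trefoil: the other two crossing relations require 3*(a1 - a0) = 0 (mod 7), which fails.)
  Total colorings = 7
Step 3: a2 = 2, total Fox 7-colorings = 7

2


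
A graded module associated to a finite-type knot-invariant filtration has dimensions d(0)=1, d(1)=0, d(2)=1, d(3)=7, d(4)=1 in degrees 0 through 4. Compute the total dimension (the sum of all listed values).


Total dimension = d(0) + d(1) + ... + d(4)
= 1 + 0 + 1 + 7 + 1
= 10

10


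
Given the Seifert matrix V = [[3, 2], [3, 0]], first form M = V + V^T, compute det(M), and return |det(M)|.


Step 1: Form V + V^T where V = [[3, 2], [3, 0]]
  V^T = [[3, 3], [2, 0]]
  V + V^T = [[6, 5], [5, 0]]
Step 2: det(V + V^T) = 6*0 - 5*5
  = 0 - 25 = -25
Step 3: Knot determinant = |det(V + V^T)| = |-25| = 25

25


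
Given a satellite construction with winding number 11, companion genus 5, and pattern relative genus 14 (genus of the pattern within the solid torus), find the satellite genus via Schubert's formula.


Schubert: g(satellite) = g_rel(pattern) + |winding| * g(companion),
where g_rel(pattern) is the genus of the pattern relative to the solid torus.
= 14 + 11 * 5
= 14 + 55 = 69

69


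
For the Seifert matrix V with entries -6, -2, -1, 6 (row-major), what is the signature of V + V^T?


Step 1: V + V^T = [[-12, -3], [-3, 12]]
Step 2: trace = 0, det = -153
Step 3: Discriminant = 0^2 - 4*(-153) = 612
Step 4: Eigenvalues: 12.3693, -12.3693
Step 5: Signature = (# positive eigenvalues) - (# negative eigenvalues) = 0

0


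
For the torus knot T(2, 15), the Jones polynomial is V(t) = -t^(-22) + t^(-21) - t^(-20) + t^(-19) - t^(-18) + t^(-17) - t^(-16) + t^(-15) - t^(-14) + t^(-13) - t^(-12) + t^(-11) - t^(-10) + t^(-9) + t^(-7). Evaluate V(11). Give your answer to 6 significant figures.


Substituting t = 11 into V(t) = -t^(-22) + t^(-21) - t^(-20) + t^(-19) - t^(-18) + t^(-17) - t^(-16) + t^(-15) - t^(-14) + t^(-13) - t^(-12) + t^(-11) - t^(-10) + t^(-9) + t^(-7):
  (-)t^(-22) = -1.22846e-23
  (+)t^(-21) = 1.35131e-22
  (-)t^(-20) = -1.48644e-21
  (+)t^(-19) = 1.63508e-20
  (-)t^(-18) = -1.79859e-19
  (+)t^(-17) = 1.97845e-18
  (-)t^(-16) = -2.17629e-17
  (+)t^(-15) = 2.39392e-16
  (-)t^(-14) = -2.63331e-15
  (+)t^(-13) = 2.89664e-14
  (-)t^(-12) = -3.18631e-13
  (+)t^(-11) = 3.50494e-12
  (-)t^(-10) = -3.85543e-11
  (+)t^(-9) = 4.24098e-10
  (+)t^(-7) = 5.13158e-08
Sum = (-1.22846e-23) + (1.35131e-22) + (-1.48644e-21) + (1.63508e-20) + (-1.79859e-19) + (1.97845e-18) + (-2.17629e-17) + (2.39392e-16) + (-2.63331e-15) + (2.89664e-14) + (-3.18631e-13) + (3.50494e-12) + (-3.85543e-11) + (4.24098e-10) + (5.13158e-08)
= 5.170456797e-08
Rounded to 6 significant figures: 5.17046e-08

5.17046e-08


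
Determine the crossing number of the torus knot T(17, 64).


For a torus knot T(p, q) with gcd(p,q)=1,
the crossing number is min(p*(q-1), q*(p-1)).
p*(q-1) = 17*63 = 1071
q*(p-1) = 64*16 = 1024
min(1071, 1024) = 1024

1024


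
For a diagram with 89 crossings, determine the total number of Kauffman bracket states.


Each crossing contributes 2 choices (A-smoothing or B-smoothing).
Total states = 2^89 = 618970019642690137449562112

618970019642690137449562112


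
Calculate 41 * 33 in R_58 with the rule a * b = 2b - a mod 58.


41 * 33 = 2*33 - 41 mod 58
= 66 - 41 mod 58
= 25 mod 58 = 25

25


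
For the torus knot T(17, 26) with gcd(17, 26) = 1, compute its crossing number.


For a torus knot T(p, q) with gcd(p,q)=1,
the crossing number is min(p*(q-1), q*(p-1)).
p*(q-1) = 17*25 = 425
q*(p-1) = 26*16 = 416
min(425, 416) = 416

416


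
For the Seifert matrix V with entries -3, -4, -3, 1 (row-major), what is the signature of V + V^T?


Step 1: V + V^T = [[-6, -7], [-7, 2]]
Step 2: trace = -4, det = -61
Step 3: Discriminant = (-4)^2 - 4*(-61) = 260
Step 4: Eigenvalues: 6.06226, -10.0623
Step 5: Signature = (# positive eigenvalues) - (# negative eigenvalues) = 0

0


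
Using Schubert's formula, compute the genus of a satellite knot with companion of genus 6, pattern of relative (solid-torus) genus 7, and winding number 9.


Schubert: g(satellite) = g_rel(pattern) + |winding| * g(companion),
where g_rel(pattern) is the genus of the pattern relative to the solid torus.
= 7 + 9 * 6
= 7 + 54 = 61

61


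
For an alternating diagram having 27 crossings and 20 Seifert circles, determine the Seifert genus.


For alternating knots, g = (c - s + 1)/2.
= (27 - 20 + 1)/2
= 8/2 = 4

4


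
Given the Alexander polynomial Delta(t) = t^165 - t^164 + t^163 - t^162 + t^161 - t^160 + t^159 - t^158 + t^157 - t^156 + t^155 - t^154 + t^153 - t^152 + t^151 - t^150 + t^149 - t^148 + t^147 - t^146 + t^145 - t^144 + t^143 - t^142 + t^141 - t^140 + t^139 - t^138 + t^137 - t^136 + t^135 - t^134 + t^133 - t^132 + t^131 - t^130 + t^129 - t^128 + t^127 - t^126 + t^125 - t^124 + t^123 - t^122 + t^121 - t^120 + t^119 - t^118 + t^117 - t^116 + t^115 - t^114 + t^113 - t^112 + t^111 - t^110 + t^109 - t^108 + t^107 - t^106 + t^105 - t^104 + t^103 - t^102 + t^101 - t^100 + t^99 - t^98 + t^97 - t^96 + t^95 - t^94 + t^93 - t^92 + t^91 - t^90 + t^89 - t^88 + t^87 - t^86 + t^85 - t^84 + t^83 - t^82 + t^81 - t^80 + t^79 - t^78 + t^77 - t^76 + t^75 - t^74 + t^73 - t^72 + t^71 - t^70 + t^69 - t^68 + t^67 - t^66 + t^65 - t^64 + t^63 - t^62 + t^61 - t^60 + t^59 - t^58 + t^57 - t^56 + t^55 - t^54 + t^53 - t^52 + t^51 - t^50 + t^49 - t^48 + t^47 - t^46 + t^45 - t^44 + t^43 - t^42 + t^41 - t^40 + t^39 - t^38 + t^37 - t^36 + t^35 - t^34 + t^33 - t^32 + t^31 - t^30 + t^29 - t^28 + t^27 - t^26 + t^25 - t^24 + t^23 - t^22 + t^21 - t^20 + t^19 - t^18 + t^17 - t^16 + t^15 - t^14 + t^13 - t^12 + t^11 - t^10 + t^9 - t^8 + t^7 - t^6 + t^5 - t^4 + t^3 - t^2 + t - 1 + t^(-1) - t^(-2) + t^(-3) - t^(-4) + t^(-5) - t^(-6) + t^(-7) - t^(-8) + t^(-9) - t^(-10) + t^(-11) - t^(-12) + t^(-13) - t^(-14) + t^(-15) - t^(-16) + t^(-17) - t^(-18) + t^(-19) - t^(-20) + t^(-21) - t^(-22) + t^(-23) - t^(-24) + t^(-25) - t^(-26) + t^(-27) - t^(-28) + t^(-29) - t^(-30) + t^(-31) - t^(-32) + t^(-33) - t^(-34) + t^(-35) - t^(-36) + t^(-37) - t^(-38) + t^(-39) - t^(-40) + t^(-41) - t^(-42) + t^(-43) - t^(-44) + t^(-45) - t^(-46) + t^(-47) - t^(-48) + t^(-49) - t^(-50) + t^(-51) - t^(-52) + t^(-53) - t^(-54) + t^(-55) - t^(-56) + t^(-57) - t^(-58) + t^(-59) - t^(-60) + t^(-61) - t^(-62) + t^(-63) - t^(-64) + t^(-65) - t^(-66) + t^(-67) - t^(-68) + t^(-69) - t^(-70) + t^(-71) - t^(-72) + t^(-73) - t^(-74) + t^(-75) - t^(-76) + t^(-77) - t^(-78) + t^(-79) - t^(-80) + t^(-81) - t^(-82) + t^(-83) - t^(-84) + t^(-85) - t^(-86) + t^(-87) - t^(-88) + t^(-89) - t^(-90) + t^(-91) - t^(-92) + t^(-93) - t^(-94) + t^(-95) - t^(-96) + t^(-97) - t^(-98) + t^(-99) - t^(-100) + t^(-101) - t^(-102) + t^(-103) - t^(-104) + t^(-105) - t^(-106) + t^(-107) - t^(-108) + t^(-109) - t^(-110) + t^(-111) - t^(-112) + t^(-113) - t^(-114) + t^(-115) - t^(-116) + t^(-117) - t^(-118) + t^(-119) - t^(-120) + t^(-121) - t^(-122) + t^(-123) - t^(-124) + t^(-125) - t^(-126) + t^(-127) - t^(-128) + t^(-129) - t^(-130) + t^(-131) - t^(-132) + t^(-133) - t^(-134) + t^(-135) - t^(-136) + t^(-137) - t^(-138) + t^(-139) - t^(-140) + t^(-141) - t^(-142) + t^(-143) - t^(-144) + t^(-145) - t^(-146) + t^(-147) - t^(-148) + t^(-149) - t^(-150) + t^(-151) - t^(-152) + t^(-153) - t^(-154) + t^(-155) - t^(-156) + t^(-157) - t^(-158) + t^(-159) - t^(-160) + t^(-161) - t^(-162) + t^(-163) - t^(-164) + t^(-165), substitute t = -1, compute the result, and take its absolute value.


Step 1: The polynomial has 331 terms with alternating signs, exponents from 165 down to -165.
Step 2: Substitute t = -1. The i-th term has coefficient (-1)^i and exponent (m-i),
  so its value is (-1)^i * (-1)^(m-i) = (-1)^m = -1 for every i.
Step 3: All 331 terms equal -1, so Delta(-1) = 331 * (-1) = -331
Step 4: |Delta(-1)| = 331

331


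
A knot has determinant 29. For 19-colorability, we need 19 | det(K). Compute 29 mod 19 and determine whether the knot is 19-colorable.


Step 1: A knot is p-colorable if and only if p divides its determinant.
Step 2: Compute 29 mod 19.
29 = 1 * 19 + 10
Step 3: 29 mod 19 = 10
Step 4: The knot is 19-colorable: no

10


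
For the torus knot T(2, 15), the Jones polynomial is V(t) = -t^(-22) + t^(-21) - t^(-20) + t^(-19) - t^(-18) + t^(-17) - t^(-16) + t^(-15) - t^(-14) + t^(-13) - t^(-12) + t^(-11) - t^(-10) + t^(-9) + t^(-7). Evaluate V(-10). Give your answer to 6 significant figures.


Substituting t = -10 into V(t) = -t^(-22) + t^(-21) - t^(-20) + t^(-19) - t^(-18) + t^(-17) - t^(-16) + t^(-15) - t^(-14) + t^(-13) - t^(-12) + t^(-11) - t^(-10) + t^(-9) + t^(-7):
  (-)t^(-22) = -1e-22
  (+)t^(-21) = -1e-21
  (-)t^(-20) = -1e-20
  (+)t^(-19) = -1e-19
  (-)t^(-18) = -1e-18
  (+)t^(-17) = -1e-17
  (-)t^(-16) = -1e-16
  (+)t^(-15) = -1e-15
  (-)t^(-14) = -1e-14
  (+)t^(-13) = -1e-13
  (-)t^(-12) = -1e-12
  (+)t^(-11) = -1e-11
  (-)t^(-10) = -1e-10
  (+)t^(-9) = -1e-09
  (+)t^(-7) = -1e-07
Sum = (-1e-22) + (-1e-21) + (-1e-20) + (-1e-19) + (-1e-18) + (-1e-17) + (-1e-16) + (-1e-15) + (-1e-14) + (-1e-13) + (-1e-12) + (-1e-11) + (-1e-10) + (-1e-09) + (-1e-07)
= -1.011111111e-07
Rounded to 6 significant figures: -1.01111e-07

-1.01111e-07


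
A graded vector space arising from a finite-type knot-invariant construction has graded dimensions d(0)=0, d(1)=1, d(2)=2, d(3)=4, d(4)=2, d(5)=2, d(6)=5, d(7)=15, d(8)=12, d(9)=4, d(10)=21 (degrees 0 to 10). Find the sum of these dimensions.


Total dimension = d(0) + d(1) + ... + d(10)
= 0 + 1 + 2 + 4 + 2 + 2 + 5 + 15 + 12 + 4 + 21
= 68

68


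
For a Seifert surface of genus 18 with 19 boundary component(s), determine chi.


chi = 2 - 2g - b
= 2 - 2*18 - 19
= 2 - 36 - 19 = -53

-53


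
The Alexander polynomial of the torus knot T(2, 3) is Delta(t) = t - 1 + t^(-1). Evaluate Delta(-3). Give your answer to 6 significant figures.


Substituting t = -3 into Delta(t) = t - 1 + t^(-1):
Term values: (-3) + (-1) + (-0.333333)
Sum = -4.333333333
Rounded to 6 significant figures: -4.33333

-4.33333


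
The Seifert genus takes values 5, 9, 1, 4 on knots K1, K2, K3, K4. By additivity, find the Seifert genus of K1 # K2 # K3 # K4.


The Seifert genus is additive under connected sum.
Seifert genus(K1 # K2 # K3 # K4) = (5) + (9) + (1) + (4)
= 19

19


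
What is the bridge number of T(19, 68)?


The bridge number of T(p,q) is min(p,q).
min(19, 68) = 19

19


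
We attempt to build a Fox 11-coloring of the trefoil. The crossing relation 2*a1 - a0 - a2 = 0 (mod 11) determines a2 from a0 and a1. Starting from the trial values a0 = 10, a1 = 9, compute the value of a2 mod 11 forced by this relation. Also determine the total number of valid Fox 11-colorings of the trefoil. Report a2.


Step 1: Apply the given crossing relation 2*a1 - a0 - a2 = 0 (mod 11).
  a2 = 2*a1 - a0 mod 11
  a2 = 2*9 - 10 mod 11
  a2 = 18 - 10 mod 11
  a2 = 8 mod 11 = 8
Step 2: The trefoil has determinant 3.
  Number of Fox p-colorings (p prime) is p^2 if p = 3, else p.
  Since 11 does not divide 3, only trivial (constant) colorings exist.
  (So the trial a0 = 10, a1 = 9 with a0 != a1 does NOT extend to a valid coloring of the whole trefoil: the other two crossing relations require 3*(a1 - a0) = 0 (mod 11), which fails.)
  Total colorings = 11
Step 3: a2 = 8, total Fox 11-colorings = 11

8


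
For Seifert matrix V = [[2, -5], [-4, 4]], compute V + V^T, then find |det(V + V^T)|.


Step 1: Form V + V^T where V = [[2, -5], [-4, 4]]
  V^T = [[2, -4], [-5, 4]]
  V + V^T = [[4, -9], [-9, 8]]
Step 2: det(V + V^T) = 4*8 - (-9)*(-9)
  = 32 - 81 = -49
Step 3: Knot determinant = |det(V + V^T)| = |-49| = 49

49


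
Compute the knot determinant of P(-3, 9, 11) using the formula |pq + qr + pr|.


Step 1: Compute pq + qr + pr.
pq = (-3)*9 = -27
qr = 9*11 = 99
pr = (-3)*11 = -33
pq + qr + pr = -27 + 99 + (-33) = 39
Step 2: Take absolute value.
det(P(-3,9,11)) = |39| = 39

39


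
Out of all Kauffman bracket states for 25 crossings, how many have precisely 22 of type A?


We choose which 22 of 25 crossings get A-smoothings.
C(25, 22) = 25! / (22! * 3!)
= 2300

2300


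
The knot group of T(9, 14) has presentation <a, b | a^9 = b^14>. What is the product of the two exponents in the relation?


The relation is a^9 = b^14.
Product of exponents = 9 * 14
= 126

126


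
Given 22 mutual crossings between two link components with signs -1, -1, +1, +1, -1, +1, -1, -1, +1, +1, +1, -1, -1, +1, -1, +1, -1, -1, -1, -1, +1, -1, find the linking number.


Step 1: Count positive crossings: 9
Step 2: Count negative crossings: 13
Step 3: Sum of signs = 9 - 13 = -4
Step 4: Linking number = sum/2 = -4/2 = -2

-2


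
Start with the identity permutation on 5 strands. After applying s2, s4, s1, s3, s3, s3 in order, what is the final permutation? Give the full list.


Starting with identity [1, 2, 3, 4, 5].
Apply generators in sequence:
  After s2: [1, 3, 2, 4, 5]
  After s4: [1, 3, 2, 5, 4]
  After s1: [3, 1, 2, 5, 4]
  After s3: [3, 1, 5, 2, 4]
  After s3: [3, 1, 2, 5, 4]
  After s3: [3, 1, 5, 2, 4]
Final permutation: [3, 1, 5, 2, 4]

[3, 1, 5, 2, 4]


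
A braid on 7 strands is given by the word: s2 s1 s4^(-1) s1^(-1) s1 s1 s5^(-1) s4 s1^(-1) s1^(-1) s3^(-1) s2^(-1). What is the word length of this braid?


The word length counts the number of generators (including inverses).
Listing each generator: s2, s1, s4^(-1), s1^(-1), s1, s1, s5^(-1), s4, s1^(-1), s1^(-1), s3^(-1), s2^(-1)
There are 12 generators in this braid word.

12


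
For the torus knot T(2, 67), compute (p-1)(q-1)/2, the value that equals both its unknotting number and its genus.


For a torus knot T(p,q), both the unknotting number and genus equal (p-1)(q-1)/2.
= (2-1)(67-1)/2
= 1*66/2
= 66/2 = 33

33


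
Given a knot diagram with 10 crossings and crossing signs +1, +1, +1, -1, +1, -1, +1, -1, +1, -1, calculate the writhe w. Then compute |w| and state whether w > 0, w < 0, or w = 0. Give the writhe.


Step 1: Count positive crossings (+1).
Positive crossings: 6
Step 2: Count negative crossings (-1).
Negative crossings: 4
Step 3: Writhe = (positive) - (negative)
w = 6 - 4 = 2
Step 4: |w| = 2, and w is positive

2


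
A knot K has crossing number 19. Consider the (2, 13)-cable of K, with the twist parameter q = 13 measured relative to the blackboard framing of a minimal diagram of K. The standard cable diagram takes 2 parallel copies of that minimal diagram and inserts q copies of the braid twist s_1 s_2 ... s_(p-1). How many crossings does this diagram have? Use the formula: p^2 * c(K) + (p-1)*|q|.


Step 1: Each of the c(K) crossings of the companion diagram becomes p*p = p^2 crossings among the p parallel strands, and each of the |q| twists s_1 s_2 ... s_(p-1) adds (p-1) crossings.
  Crossings = p^2 * c(K) + (p-1)*|q|
Step 2: = 2^2 * 19 + (2-1)*13
Step 3: = 4*19 + 1*13
Step 4: = 76 + 13 = 89

89


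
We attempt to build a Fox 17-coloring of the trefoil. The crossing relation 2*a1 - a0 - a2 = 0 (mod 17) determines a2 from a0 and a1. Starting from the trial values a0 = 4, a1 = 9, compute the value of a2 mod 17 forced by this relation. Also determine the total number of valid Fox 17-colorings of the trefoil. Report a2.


Step 1: Apply the given crossing relation 2*a1 - a0 - a2 = 0 (mod 17).
  a2 = 2*a1 - a0 mod 17
  a2 = 2*9 - 4 mod 17
  a2 = 18 - 4 mod 17
  a2 = 14 mod 17 = 14
Step 2: The trefoil has determinant 3.
  Number of Fox p-colorings (p prime) is p^2 if p = 3, else p.
  Since 17 does not divide 3, only trivial (constant) colorings exist.
  (So the trial a0 = 4, a1 = 9 with a0 != a1 does NOT extend to a valid coloring of the whole trefoil: the other two crossing relations require 3*(a1 - a0) = 0 (mod 17), which fails.)
  Total colorings = 17
Step 3: a2 = 14, total Fox 17-colorings = 17

14


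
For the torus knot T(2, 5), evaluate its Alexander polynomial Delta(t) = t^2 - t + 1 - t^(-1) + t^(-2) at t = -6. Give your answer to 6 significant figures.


Substituting t = -6 into Delta(t) = t^2 - t + 1 - t^(-1) + t^(-2):
Term values: (36) + (6) + (1) + (0.166667) + (0.0277778)
Sum = 43.19444444
Rounded to 6 significant figures: 43.1944

43.1944


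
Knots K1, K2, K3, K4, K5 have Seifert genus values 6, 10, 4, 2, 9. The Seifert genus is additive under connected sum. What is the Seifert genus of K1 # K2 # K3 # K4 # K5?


The Seifert genus is additive under connected sum.
Seifert genus(K1 # K2 # K3 # K4 # K5) = (6) + (10) + (4) + (2) + (9)
= 31

31


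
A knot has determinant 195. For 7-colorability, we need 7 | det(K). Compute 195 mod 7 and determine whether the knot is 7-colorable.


Step 1: A knot is p-colorable if and only if p divides its determinant.
Step 2: Compute 195 mod 7.
195 = 27 * 7 + 6
Step 3: 195 mod 7 = 6
Step 4: The knot is 7-colorable: no

6


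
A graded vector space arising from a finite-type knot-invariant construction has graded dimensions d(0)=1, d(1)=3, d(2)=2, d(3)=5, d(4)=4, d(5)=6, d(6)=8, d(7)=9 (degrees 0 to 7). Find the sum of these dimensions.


Total dimension = d(0) + d(1) + ... + d(7)
= 1 + 3 + 2 + 5 + 4 + 6 + 8 + 9
= 38

38


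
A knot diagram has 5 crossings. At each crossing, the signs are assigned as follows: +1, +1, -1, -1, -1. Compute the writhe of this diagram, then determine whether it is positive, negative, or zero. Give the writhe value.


Step 1: Count positive crossings (+1).
Positive crossings: 2
Step 2: Count negative crossings (-1).
Negative crossings: 3
Step 3: Writhe = (positive) - (negative)
w = 2 - 3 = -1
Step 4: |w| = 1, and w is negative

-1


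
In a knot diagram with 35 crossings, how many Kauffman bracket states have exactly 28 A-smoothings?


We choose which 28 of 35 crossings get A-smoothings.
C(35, 28) = 35! / (28! * 7!)
= 6724520

6724520
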